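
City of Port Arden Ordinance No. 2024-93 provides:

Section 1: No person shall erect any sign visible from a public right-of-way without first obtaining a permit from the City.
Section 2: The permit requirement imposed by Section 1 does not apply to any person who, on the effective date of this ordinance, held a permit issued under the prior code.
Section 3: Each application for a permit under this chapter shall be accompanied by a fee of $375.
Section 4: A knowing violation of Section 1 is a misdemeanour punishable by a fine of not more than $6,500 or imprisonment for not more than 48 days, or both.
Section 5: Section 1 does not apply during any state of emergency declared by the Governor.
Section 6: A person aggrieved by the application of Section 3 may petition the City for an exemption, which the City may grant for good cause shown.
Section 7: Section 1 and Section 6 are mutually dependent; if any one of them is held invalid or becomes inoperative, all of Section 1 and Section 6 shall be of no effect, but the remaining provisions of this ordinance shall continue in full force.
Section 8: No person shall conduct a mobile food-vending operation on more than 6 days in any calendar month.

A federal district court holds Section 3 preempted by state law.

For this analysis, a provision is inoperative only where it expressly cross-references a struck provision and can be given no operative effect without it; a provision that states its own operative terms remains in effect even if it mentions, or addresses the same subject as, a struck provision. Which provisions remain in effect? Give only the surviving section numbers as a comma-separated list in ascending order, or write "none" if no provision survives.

Section 3 is struck. Section 6 operates only by reference to Section 3, so it falls with Section 3. Section 7 declares Section 1 and Section 6 mutually dependent; since one of them has fallen, all of them are of no effect. That brings down Section 1 as well. Section 2, Section 4, and Section 5 in turn depend solely on a provision now struck and likewise fall. The remainder continues in force under Section 7. That leaves Section 7 and Section 8 in effect.

7, 8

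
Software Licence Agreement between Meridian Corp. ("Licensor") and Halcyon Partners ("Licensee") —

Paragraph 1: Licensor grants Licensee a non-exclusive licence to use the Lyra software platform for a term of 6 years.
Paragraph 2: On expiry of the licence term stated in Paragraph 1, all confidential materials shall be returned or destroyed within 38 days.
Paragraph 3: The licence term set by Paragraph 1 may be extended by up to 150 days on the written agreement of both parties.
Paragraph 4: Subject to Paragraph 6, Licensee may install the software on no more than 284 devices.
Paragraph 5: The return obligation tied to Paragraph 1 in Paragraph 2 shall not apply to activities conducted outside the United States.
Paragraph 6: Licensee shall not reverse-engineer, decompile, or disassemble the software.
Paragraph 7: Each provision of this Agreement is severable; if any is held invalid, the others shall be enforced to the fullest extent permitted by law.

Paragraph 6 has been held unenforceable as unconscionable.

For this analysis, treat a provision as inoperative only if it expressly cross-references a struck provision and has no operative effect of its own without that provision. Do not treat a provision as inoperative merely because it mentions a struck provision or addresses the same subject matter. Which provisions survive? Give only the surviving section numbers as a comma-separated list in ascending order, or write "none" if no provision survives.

Paragraph 6 is struck. Although Paragraph 4 refers to Paragraph 6, its operative terms do not depend on Paragraph 6, so it remains in effect. No other provision's operative terms depend on Paragraph 6. Paragraph 7 is a severability clause and preserves every provision that can still be given independent effect. The provisions still in force are Paragraph 1, Paragraph 2, Paragraph 3, Paragraph 4, Paragraph 5, and Paragraph 7.

1, 2, 3, 4, 5, 7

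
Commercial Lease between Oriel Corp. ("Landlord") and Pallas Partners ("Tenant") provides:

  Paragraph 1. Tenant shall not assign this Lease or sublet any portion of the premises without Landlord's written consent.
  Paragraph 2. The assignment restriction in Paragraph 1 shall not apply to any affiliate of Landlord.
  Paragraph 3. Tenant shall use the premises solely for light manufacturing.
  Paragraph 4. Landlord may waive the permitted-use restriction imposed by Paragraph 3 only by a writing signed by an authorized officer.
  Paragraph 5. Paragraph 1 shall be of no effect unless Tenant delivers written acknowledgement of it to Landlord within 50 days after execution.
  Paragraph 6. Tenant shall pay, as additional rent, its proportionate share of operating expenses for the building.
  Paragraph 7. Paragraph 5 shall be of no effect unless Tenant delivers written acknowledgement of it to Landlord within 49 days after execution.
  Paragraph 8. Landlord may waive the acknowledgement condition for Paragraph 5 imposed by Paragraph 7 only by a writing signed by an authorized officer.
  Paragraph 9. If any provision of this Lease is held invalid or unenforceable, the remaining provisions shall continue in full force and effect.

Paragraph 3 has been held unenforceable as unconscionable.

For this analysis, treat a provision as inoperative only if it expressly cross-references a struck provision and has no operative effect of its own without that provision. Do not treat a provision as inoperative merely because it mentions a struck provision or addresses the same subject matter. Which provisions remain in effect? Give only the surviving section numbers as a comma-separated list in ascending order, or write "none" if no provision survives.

Paragraph 3 is struck. The only function of Paragraph 4 is the waiver condition for Paragraph 3, so it cannot stand once Paragraph 3 is removed. Under the severability clause in Paragraph 9, the remaining provisions continue in force. The provisions still in force are Paragraph 1, Paragraph 2, Paragraph 5, Paragraph 6, Paragraph 7, Paragraph 8, and Paragraph 9.

1, 2, 5, 6, 7, 8, 9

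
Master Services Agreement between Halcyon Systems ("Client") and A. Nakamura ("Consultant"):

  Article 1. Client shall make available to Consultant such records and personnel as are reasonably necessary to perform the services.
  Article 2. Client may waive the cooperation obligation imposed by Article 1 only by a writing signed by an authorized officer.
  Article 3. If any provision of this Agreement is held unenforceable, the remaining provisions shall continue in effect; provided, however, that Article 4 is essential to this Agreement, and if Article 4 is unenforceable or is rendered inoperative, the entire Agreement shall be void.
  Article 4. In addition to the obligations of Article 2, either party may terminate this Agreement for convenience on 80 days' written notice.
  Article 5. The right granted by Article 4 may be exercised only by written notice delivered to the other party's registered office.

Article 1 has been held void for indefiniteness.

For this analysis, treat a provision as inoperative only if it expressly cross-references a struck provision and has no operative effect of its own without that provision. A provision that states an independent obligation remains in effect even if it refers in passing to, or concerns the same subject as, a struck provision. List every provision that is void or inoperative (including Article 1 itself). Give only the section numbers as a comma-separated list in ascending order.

Article 1 is struck. The only function of Article 2 is the waiver condition for Article 1, so it cannot stand once Article 1 is removed. Article 4 mentions Article 2 but its own obligation stands independently of Article 2, so Article 4 is not affected. Article 3 makes Article 4 an essential term, but Article 4 is unaffected, so the severability proviso in Article 3 preserves the remaining provisions. The provisions still in force are Article 3, Article 4, and Article 5.

1, 2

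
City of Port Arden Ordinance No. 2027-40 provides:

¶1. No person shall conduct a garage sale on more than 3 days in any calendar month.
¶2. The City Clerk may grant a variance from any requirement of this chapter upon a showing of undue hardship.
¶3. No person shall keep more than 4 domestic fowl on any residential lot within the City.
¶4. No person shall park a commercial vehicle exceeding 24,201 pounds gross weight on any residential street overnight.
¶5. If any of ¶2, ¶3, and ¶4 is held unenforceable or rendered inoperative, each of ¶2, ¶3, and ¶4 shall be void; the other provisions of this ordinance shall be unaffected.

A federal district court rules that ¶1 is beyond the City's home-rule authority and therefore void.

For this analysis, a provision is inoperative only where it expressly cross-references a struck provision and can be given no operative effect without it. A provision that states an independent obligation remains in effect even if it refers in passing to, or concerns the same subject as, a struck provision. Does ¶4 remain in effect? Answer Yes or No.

Yes

¶1 is struck. No other provision's operative terms depend on ¶1. ¶5 ties ¶2, ¶3, and ¶4 together, but none of those is affected here; the remaining provisions continue in force under ¶5. ¶2, ¶3, ¶4, and ¶5 remain in effect. ¶4 is among the surviving provisions, so the answer is yes.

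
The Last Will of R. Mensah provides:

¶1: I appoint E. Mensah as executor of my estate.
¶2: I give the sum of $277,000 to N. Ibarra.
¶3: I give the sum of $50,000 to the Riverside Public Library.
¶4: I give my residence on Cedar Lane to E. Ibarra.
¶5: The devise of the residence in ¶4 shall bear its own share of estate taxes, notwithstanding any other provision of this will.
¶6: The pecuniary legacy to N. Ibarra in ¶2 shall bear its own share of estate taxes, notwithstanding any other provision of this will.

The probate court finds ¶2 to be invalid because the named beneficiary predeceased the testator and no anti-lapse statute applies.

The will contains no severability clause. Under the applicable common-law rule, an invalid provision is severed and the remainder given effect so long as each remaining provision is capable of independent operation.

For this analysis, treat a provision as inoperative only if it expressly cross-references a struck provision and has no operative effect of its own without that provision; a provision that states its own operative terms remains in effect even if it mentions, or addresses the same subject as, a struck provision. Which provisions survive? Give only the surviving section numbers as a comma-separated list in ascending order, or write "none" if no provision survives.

¶2 is struck. The only function of ¶6 is the tax charge on ¶2, so it cannot stand once ¶2 is removed. With no severability clause, the stated default rule severs what cannot stand and enforces each remaining provision that can operate on its own. The provisions still in force are ¶1, ¶3, ¶4, and ¶5.

1, 3, 4, 5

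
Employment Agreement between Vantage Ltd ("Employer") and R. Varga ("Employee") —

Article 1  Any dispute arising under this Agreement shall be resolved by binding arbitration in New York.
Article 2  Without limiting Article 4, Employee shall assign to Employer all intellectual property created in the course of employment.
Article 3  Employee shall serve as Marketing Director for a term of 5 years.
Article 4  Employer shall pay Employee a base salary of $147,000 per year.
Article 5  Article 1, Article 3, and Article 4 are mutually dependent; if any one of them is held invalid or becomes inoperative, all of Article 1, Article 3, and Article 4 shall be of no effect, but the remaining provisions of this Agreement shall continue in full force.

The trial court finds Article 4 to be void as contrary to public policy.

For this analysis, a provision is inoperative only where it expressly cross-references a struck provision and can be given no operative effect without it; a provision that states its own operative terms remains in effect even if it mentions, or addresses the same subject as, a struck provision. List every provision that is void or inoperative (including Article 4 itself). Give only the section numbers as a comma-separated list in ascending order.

1, 3, 4

Article 4 is struck. Article 2 mentions Article 4 but its own obligation stands independently of Article 4, so Article 2 is not affected. Nothing else in the Agreement is defined by reference to Article 4. Article 5 declares Article 1, Article 3, and Article 4 mutually dependent; since one of them has fallen, all of them are of no effect. That brings down Article 1 and Article 3 as well. The remainder continues in force under Article 5. Article 2 and Article 5 remain in effect.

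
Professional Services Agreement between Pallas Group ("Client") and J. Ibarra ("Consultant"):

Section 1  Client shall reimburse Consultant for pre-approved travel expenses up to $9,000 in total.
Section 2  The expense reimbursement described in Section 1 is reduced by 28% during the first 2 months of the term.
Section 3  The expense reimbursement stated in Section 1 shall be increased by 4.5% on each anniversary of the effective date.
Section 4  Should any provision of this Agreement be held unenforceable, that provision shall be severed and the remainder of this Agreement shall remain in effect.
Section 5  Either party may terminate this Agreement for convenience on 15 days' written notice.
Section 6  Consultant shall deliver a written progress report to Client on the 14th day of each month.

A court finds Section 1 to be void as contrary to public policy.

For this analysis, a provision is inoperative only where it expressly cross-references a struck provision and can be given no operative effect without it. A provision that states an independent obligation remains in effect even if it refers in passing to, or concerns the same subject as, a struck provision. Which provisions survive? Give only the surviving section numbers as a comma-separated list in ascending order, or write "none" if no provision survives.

Section 1 is struck. Section 2 does nothing except set the introductory reduction to the expense reimbursement by reference to Section 1; with Section 1 gone it has no independent effect and is inoperative. Section 3 does nothing except set the escalation of the expense reimbursement by reference to Section 1; with Section 1 gone it has no independent effect and is inoperative. Section 4 is a severability clause and preserves every provision that can still be given independent effect. Section 4, Section 5, and Section 6 remain in effect.

4, 5, 6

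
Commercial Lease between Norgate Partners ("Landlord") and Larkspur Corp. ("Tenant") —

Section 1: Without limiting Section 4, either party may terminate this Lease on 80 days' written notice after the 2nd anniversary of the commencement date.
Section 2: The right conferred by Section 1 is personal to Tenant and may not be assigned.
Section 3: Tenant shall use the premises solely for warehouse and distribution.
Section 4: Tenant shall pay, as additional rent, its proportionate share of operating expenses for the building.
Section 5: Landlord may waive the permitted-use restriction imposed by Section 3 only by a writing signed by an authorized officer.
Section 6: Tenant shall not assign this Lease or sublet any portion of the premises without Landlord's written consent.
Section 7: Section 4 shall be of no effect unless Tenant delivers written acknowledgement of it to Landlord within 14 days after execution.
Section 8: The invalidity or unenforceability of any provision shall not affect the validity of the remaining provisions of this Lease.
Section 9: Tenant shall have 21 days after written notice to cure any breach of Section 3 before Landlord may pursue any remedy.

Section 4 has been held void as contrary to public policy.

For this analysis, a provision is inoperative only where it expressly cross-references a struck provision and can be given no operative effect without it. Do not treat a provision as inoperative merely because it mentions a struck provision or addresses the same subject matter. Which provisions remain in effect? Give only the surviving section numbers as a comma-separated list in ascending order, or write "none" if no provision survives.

Section 4 is struck. The only function of Section 7 is the acknowledgement condition for Section 4, so it cannot stand once Section 4 is removed. Section 1 mentions Section 4 but its own obligation stands independently of Section 4, so Section 1 is not affected. Under the severability clause in Section 8, the remaining provisions continue in force. That leaves Section 1, Section 2, Section 3, Section 5, Section 6, Section 8, and Section 9 in effect.

1, 2, 3, 5, 6, 8, 9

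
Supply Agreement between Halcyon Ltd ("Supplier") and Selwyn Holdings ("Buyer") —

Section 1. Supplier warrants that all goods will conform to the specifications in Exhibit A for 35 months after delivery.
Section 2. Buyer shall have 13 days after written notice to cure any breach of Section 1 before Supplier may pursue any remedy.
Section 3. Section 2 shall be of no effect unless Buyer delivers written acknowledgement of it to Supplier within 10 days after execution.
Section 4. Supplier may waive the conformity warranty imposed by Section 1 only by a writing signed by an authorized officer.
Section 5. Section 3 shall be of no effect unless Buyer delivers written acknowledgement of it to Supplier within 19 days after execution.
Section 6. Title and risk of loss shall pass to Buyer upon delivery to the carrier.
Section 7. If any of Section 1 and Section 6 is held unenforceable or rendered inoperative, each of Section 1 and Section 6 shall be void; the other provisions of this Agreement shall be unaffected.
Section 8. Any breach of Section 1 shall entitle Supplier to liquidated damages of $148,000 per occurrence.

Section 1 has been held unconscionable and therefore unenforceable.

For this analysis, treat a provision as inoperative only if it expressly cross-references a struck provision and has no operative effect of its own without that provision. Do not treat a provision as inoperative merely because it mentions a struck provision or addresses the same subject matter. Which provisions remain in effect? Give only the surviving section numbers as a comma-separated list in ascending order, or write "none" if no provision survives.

Section 1 is struck. Section 2 operates only by reference to Section 1, so it falls with Section 1. The only function of Section 4 is the waiver condition for Section 1, so it cannot stand once Section 1 is removed. Section 8 operates only by reference to Section 1, so it falls with Section 1. Section 3 operates only by reference to Section 2, so it falls with Section 2. Section 5 operates only by reference to Section 3, so it falls with Section 3. Section 7 declares Section 1 and Section 6 mutually dependent; since one of them has fallen, all of them are of no effect. That brings down Section 6 as well. The remainder continues in force under Section 7. Only Section 7 remains in effect.

7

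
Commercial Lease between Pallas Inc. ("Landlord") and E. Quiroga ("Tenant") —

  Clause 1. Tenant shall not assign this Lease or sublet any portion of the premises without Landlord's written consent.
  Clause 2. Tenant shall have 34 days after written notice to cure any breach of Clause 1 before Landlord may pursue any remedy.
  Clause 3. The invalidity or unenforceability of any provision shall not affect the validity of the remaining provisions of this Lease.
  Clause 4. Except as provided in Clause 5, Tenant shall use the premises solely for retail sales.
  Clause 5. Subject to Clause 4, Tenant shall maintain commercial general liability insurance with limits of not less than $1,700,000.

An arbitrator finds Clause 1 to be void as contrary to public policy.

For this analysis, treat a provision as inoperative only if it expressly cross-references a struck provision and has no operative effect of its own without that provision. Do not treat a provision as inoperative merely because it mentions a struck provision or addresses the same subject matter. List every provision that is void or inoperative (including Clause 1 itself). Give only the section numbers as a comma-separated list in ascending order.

Clause 1 is struck. Clause 2 merely fixes the cure period for breach of Clause 1; with Clause 1 gone it has nothing to operate on and falls away. Clause 3 is a severability clause and preserves every provision that can still be given independent effect. The provisions still in force are Clause 3, Clause 4, and Clause 5.

1, 2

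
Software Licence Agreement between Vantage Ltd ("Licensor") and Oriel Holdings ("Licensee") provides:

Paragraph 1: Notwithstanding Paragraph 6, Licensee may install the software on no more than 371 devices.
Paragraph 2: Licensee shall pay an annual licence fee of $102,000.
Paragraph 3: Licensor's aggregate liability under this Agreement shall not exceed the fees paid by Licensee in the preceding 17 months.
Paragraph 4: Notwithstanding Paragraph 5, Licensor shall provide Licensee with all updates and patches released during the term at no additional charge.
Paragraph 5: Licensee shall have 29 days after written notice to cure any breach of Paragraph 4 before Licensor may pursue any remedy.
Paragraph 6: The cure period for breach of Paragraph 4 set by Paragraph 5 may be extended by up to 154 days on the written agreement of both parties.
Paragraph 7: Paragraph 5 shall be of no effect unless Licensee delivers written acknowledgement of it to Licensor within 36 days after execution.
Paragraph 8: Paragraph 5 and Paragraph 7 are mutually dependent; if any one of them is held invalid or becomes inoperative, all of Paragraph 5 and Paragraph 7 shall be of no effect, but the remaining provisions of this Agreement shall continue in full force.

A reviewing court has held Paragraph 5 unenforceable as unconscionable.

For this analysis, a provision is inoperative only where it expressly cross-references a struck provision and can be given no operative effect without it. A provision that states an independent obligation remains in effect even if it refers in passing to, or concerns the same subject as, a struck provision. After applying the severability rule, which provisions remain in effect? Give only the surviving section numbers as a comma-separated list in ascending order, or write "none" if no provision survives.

Paragraph 5 is struck. Paragraph 6 does nothing except set the extension of the cure period for breach of Paragraph 4 by reference to Paragraph 5; with Paragraph 5 gone it has no independent effect and is inoperative. The only function of Paragraph 7 is the acknowledgement condition for Paragraph 5, so it cannot stand once Paragraph 5 is removed. Paragraph 4 mentions Paragraph 5 but its own obligation stands independently of Paragraph 5, so Paragraph 4 is not affected. Paragraph 1 mentions Paragraph 6 but its own obligation stands independently of Paragraph 6, so Paragraph 1 is not affected. Paragraph 8 declares Paragraph 5 and Paragraph 7 mutually dependent; since one of them has fallen, all of them are of no effect. The remainder continues in force under Paragraph 8. Paragraph 1, Paragraph 2, Paragraph 3, Paragraph 4, and Paragraph 8 remain in effect.

1, 2, 3, 4, 8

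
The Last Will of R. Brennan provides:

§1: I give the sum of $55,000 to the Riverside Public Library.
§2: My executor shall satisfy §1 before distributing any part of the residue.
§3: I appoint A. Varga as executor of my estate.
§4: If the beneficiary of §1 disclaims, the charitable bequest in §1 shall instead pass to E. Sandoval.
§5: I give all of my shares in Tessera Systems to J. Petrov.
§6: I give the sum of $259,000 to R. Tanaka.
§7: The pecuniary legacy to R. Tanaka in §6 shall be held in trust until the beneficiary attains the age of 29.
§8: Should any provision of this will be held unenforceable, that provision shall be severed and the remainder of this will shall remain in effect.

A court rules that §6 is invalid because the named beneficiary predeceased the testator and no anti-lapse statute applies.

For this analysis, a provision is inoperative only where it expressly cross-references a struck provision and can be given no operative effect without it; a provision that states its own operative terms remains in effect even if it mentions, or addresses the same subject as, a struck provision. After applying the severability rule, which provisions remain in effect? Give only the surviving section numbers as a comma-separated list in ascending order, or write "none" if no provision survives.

§6 is struck. §7 has no operative effect of its own apart from §6 and is therefore inoperative. Under the severability clause in §8, the remaining provisions continue in force. §1, §2, §3, §4, §5, and §8 remain in effect.

1, 2, 3, 4, 5, 8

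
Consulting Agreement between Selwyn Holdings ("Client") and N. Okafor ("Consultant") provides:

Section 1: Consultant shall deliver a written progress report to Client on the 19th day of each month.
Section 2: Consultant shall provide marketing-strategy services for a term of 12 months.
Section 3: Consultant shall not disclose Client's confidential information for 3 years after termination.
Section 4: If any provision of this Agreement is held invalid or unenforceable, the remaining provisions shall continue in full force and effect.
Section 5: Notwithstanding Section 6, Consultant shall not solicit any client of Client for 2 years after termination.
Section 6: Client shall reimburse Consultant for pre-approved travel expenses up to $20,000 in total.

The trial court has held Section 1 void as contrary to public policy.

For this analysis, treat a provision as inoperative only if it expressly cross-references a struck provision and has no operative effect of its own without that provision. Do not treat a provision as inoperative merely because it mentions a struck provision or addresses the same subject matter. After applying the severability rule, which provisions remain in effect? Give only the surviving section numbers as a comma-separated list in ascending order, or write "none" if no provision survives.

Section 1 is struck. No other provision's operative terms depend on Section 1. Section 4 is a severability clause and preserves every provision that can still be given independent effect. That leaves Section 2, Section 3, Section 4, Section 5, and Section 6 in effect.

2, 3, 4, 5, 6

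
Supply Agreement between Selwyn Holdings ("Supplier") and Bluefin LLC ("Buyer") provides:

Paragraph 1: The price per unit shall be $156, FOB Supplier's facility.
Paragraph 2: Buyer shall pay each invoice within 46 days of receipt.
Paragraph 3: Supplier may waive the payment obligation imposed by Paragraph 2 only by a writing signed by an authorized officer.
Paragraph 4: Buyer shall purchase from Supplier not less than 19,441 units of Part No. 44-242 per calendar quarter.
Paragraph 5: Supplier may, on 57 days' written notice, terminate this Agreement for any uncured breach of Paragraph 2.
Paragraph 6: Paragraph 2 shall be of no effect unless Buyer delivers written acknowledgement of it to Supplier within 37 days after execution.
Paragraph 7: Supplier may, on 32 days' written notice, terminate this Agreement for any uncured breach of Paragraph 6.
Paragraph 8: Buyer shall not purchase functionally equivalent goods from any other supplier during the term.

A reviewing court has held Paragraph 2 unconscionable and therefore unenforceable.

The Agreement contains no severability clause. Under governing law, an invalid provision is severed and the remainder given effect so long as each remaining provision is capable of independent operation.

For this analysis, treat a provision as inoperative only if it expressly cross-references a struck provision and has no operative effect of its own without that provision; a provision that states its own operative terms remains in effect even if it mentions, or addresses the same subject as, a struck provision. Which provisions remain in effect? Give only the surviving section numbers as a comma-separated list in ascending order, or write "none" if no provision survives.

Paragraph 2 is struck. Paragraph 3 operates only by reference to Paragraph 2, so it falls with Paragraph 2. Paragraph 5 has no operative effect of its own apart from Paragraph 2 and is therefore inoperative. The only function of Paragraph 6 is the acknowledgement condition for Paragraph 2, so it cannot stand once Paragraph 2 is removed. Paragraph 7 merely fixes the termination right for breach of Paragraph 6; with Paragraph 6 gone it has nothing to operate on and falls away. Under the stated default rule, only provisions that cannot operate independently fall away; the rest are enforced. Paragraph 1, Paragraph 4, and Paragraph 8 remain in effect.

1, 4, 8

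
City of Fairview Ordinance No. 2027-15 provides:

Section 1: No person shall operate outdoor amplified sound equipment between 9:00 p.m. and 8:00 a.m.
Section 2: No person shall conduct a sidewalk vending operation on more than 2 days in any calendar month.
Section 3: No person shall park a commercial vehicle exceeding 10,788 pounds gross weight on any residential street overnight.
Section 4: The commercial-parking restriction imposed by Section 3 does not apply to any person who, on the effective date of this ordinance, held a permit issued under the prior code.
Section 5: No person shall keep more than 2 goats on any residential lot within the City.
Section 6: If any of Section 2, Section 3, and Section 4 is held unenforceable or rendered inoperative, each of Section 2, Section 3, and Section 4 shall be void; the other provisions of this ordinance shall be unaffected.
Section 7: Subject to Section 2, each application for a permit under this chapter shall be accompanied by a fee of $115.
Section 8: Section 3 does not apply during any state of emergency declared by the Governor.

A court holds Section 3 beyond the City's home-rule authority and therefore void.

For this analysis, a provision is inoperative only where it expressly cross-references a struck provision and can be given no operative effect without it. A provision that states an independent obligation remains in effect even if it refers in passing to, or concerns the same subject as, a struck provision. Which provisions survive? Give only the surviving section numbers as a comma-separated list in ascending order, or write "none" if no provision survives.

1, 5, 6, 7

Section 3 is struck. The only function of Section 4 is the grandfather exemption from Section 3, so it cannot stand once Section 3 is removed. Section 8 operates only by reference to Section 3, so it falls with Section 3. Although Section 7 refers to Section 2, its operative terms do not depend on Section 2, so it remains in effect. Section 6 declares Section 2, Section 3, and Section 4 mutually dependent; since one of them has fallen, all of them are of no effect. That brings down Section 2 as well. The remainder continues in force under Section 6. That leaves Section 1, Section 5, Section 6, and Section 7 in effect.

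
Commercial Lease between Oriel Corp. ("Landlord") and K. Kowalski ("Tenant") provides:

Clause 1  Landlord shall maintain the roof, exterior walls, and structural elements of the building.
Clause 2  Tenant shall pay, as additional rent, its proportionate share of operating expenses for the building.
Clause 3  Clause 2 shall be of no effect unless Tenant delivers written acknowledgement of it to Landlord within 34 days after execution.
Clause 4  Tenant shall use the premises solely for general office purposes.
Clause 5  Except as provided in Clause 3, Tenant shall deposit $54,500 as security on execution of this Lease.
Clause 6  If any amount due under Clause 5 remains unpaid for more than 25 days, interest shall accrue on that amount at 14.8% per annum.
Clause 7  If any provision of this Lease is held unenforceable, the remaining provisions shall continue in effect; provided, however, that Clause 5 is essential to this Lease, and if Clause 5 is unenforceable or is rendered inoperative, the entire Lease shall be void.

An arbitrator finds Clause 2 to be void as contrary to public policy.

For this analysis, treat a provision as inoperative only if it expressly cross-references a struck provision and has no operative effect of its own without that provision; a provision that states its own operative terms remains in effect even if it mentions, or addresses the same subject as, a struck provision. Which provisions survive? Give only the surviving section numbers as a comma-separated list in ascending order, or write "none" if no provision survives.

1, 4, 5, 6, 7

Clause 2 is struck. The only function of Clause 3 is the acknowledgement condition for Clause 2, so it cannot stand once Clause 2 is removed. Although Clause 5 refers to Clause 3, its operative terms do not depend on Clause 3, so it remains in effect. Clause 7 makes Clause 5 an essential term, but Clause 5 is unaffected, so the severability proviso in Clause 7 preserves the remaining provisions. Clause 1, Clause 4, Clause 5, Clause 6, and Clause 7 remain in effect.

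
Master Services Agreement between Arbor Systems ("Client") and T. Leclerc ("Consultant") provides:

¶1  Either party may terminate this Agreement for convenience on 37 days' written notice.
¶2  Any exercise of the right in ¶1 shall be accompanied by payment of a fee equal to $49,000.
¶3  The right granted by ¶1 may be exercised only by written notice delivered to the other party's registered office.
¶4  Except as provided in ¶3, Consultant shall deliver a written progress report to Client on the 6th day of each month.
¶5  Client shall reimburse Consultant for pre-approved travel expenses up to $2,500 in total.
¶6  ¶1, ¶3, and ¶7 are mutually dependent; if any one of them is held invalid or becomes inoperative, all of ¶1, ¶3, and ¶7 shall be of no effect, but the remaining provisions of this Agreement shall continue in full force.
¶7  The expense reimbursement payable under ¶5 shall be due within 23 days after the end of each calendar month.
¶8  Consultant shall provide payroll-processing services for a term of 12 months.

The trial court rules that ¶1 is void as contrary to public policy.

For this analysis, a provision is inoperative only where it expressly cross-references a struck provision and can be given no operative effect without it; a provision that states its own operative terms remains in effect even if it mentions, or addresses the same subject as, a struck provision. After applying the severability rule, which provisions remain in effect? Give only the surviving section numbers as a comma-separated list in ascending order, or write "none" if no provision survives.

¶1 is struck. ¶2 merely fixes the exercise fee for ¶1; with ¶1 gone it has nothing to operate on and falls away. ¶3 has no operative effect of its own apart from ¶1 and is therefore inoperative. Although ¶4 refers to ¶3, its operative terms do not depend on ¶3, so it remains in effect. ¶6 declares ¶1, ¶3, and ¶7 mutually dependent; since one of them has fallen, all of them are of no effect. That brings down ¶7 as well. The remainder continues in force under ¶6. The provisions still in force are ¶4, ¶5, ¶6, and ¶8.

4, 5, 6, 8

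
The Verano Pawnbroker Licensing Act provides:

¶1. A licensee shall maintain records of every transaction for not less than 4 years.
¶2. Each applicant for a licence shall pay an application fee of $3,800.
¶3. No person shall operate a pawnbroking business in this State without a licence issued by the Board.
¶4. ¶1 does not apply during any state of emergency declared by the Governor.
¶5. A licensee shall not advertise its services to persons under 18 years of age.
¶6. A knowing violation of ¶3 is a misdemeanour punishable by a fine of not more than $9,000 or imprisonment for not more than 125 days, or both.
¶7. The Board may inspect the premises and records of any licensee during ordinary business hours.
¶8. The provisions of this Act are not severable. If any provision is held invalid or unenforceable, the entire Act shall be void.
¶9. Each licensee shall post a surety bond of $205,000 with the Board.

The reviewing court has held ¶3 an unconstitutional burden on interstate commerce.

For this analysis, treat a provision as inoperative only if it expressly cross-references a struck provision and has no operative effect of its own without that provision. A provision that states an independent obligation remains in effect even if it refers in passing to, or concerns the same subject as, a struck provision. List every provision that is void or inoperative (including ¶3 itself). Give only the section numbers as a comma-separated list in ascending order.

1, 2, 3, 4, 5, 6, 7, 8, 9

¶3 is struck. ¶6 operates only by reference to ¶3, so it falls with ¶3. ¶8 provides that the Act is not severable, so the invalidity of any one provision voids the entire Act. No provision of the Act survives.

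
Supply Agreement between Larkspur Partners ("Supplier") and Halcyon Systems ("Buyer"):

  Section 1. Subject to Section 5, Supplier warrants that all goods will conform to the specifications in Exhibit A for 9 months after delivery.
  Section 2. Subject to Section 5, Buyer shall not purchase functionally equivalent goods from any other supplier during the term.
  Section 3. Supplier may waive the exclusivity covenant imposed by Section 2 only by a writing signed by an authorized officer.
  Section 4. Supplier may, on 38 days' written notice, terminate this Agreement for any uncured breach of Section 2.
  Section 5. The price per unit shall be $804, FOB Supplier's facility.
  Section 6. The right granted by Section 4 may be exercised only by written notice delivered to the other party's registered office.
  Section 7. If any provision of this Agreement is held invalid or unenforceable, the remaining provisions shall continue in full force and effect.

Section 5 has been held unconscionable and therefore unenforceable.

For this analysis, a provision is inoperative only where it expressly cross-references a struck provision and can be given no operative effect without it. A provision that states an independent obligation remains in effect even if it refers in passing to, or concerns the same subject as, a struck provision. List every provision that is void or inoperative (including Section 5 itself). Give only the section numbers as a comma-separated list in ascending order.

Section 5 is struck. Section 2 mentions Section 5 but its own obligation stands independently of Section 5, so Section 2 is not affected. Although Section 1 refers to Section 5, its operative terms do not depend on Section 5, so it remains in effect. Nothing else in the Agreement is defined by reference to Section 5. Under the severability clause in Section 7, the remaining provisions continue in force. Section 1, Section 2, Section 3, Section 4, Section 6, and Section 7 remain in effect.

5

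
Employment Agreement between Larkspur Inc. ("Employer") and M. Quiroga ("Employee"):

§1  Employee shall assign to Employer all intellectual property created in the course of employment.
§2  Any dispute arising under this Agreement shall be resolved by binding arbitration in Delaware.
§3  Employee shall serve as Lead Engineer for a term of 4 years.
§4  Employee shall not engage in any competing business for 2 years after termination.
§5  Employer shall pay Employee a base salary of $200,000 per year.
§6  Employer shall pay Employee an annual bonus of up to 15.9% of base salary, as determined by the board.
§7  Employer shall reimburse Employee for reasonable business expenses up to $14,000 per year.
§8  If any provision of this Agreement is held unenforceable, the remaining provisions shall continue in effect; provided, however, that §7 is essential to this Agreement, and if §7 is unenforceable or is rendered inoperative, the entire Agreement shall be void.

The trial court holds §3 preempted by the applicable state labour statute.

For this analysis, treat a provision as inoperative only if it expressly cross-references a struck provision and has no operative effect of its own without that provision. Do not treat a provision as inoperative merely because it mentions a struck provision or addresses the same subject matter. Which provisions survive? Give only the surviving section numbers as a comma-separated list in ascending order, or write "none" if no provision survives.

1, 2, 4, 5, 6, 7, 8

§3 is struck. Nothing else in the Agreement is defined by reference to §3. §8 makes §7 an essential term, but §7 is unaffected, so the severability proviso in §8 preserves the remaining provisions. The provisions still in force are §1, §2, §4, §5, §6, §7, and §8.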